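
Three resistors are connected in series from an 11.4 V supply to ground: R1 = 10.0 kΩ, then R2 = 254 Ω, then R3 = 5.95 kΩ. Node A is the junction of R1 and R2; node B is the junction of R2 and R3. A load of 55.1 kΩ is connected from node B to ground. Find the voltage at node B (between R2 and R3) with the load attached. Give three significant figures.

V ≈ 3.92 V

At node B, R3 is in parallel with the load: R3‖R_L = 5370 Ω.
Below node A the resistance is R2 + (R3‖R_L) = 5624 Ω, so V_A = 11.4 × 5624/15620 = 4.104 V.
Then V_B = V_A × (R3‖R_L)/(R2 + R3‖R_L) = 4.104 × 5370/5624 = 3.92 V.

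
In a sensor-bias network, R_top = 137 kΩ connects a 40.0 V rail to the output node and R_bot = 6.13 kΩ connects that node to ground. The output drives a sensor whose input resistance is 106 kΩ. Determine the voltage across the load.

The load sits in parallel with R_bot: R_bot‖R_L = (6.13 × 106) / (6.13 + 106) = 5.795 kΩ.
V_out = 40.0 × 5.795 / (137 + 5.795) = 40.0 × 5.795/142.8 = 1.62 V.

V_out ≈ 1.62 V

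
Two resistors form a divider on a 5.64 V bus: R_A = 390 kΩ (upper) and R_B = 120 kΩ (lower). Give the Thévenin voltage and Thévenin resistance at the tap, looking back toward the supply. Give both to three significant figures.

V_th is the open-circuit tap voltage: 5.64 × 120/(390 + 120) = 1.33 V.
With the supply zeroed, R_A and R_B appear in parallel from the tap: R_th = R_A‖R_B = (390 × 120)/510.0 = 91.8 kΩ.

V_th = 1.33 V, R_th = 91.8 kΩ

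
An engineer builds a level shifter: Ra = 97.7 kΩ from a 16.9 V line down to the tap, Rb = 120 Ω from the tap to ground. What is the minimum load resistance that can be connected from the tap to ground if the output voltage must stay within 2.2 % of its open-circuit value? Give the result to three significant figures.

Output resistance R_th = Ra‖Rb = (97700 × 120)/97820 = 119.9 Ω.
The fractional drop is R_th/(R_th + R_L); requiring this ≤ 0.0220 gives R_L ≥ R_th(1/0.0220 − 1) = 119.9 × 44.45 = 5.33 kΩ.

R_L(min) ≈ 5.33 kΩ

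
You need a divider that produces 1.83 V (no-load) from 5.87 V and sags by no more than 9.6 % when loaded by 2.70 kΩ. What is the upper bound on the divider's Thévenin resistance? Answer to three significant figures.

Loading drop = R_th/(R_th + R_L) ≤ 0.0960, so R_th ≤ R_L · ε/(1−ε) = 2.70 kΩ × 0.0960/0.9040 = 287 Ω.
(Any R1, R2 with R2/(R1+R2) = 0.312 and R1‖R2 ≤ 287 Ω will meet the spec.)

R_th ≤ 287 Ω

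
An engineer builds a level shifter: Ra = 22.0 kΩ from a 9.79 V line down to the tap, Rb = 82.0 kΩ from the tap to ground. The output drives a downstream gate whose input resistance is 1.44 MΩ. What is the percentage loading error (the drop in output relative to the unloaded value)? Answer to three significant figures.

The divider's output (Thévenin) resistance is Ra‖Rb = 17.35 kΩ.
Fractional drop under load = R_th/(R_th + R_L) = 17.35 / (17.35 + 1440) = 0.01190.
So the output falls by 1.19 %.

1.19 %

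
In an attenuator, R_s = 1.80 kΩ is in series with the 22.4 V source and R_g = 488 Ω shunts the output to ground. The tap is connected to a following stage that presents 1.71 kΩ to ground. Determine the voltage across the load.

The load sits in parallel with R_g: R_g‖R_L = (488 × 1710) / (488 + 1710) = 379.7 Ω.
V_out = 22.4 × 379.7 / (1800 + 379.7) = 22.4 × 379.7/2180 = 3.90 V.
(Unloaded it would have been 4.78 V.)

V_out ≈ 3.90 V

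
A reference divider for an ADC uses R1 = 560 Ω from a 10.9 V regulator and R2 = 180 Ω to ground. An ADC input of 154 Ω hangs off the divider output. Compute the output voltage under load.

The load sits in parallel with R2: R2‖R_L = (180 × 154) / (180 + 154) = 82.99 Ω.
V_out = 10.9 × 82.99 / (560 + 82.99) = 10.9 × 82.99/643.0 = 1.41 V.

V_out ≈ 1.41 V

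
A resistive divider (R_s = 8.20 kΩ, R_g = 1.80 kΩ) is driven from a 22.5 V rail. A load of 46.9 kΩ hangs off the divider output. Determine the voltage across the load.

V_out ≈ 3.93 V

The load sits in parallel with R_g: R_g‖R_L = (1.80 × 46.9) / (1.80 + 46.9) = 1.733 kΩ.
V_out = 22.5 × 1.733 / (8.20 + 1.733) = 22.5 × 1.733/9.933 = 3.93 V.
(Unloaded it would have been 4.05 V.)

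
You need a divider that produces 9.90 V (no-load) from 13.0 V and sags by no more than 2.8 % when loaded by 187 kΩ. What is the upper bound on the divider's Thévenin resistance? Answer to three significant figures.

Loading drop = R_th/(R_th + R_L) ≤ 0.0280, so R_th ≤ R_L · ε/(1−ε) = 187 kΩ × 0.0280/0.9720 = 5.39 kΩ.

R_th ≤ 5.39 kΩ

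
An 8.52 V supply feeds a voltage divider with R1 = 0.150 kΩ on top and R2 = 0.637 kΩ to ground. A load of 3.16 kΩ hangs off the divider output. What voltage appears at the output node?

The load sits in parallel with R2: R2‖R_L = (637 × 3160) / (637 + 3160) = 530.1 Ω.
V_out = 8.52 × 530.1 / (150 + 530.1) = 8.52 × 530.1/680.1 = 6.64 V.
(Unloaded it would have been 6.90 V.)

V_out ≈ 6.64 V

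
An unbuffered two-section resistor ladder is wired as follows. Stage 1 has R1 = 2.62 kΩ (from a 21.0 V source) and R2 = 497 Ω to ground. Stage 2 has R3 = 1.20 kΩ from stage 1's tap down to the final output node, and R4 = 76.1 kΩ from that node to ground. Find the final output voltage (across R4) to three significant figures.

Stage 2 presents R3+R4 = 77300 Ω as a load on stage 1's tap.
Stage 1's lower leg becomes R2‖(R3+R4) = 493.8 Ω, so V_mid = 21.0 × 493.8/3114 = 3.330 V.
Stage 2 is itself unloaded: V_out = V_mid × R4/(R3+R4) = 3.330 × 76100/77300 = 3.28 V.

V_out ≈ 3.28 V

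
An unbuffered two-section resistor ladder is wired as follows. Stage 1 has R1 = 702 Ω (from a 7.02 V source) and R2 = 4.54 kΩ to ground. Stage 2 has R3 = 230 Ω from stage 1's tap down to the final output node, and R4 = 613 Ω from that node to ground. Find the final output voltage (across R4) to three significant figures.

Stage 2 presents R3+R4 = 843.0 Ω as a load on stage 1's tap.
Stage 1's lower leg becomes R2‖(R3+R4) = 711.0 Ω, so V_mid = 7.02 × 711.0/1413 = 3.532 V.
Stage 2 is itself unloaded: V_out = V_mid × R4/(R3+R4) = 3.532 × 613/843.0 = 2.57 V.

V_out ≈ 2.57 V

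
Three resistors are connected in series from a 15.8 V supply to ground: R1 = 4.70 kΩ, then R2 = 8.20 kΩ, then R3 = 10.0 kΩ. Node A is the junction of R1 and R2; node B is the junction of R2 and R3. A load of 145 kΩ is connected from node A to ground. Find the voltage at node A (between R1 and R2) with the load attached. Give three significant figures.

Below node A the series string R2+R3 = 18.20 kΩ sits in parallel with the 145 kΩ load: 16.17 kΩ.
V_A = 15.8 × 16.17/(4.70 + 16.17) = 12.2 V.

V ≈ 12.2 V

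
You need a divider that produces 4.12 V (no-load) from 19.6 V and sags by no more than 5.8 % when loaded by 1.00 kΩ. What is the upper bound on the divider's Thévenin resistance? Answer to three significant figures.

R_th ≤ 61.6 Ω

Loading drop = R_th/(R_th + R_L) ≤ 0.0580, so R_th ≤ R_L · ε/(1−ε) = 1.00 kΩ × 0.0580/0.9420 = 61.6 Ω.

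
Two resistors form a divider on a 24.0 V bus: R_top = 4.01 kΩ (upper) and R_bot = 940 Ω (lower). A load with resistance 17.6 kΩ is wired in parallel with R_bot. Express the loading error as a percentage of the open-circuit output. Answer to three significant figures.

The divider's output (Thévenin) resistance is R_top‖R_bot = 761.5 Ω.
Fractional drop under load = R_th/(R_th + R_L) = 761.5 / (761.5 + 17600) = 0.04147.
So the output falls by 4.15 %.

4.15 %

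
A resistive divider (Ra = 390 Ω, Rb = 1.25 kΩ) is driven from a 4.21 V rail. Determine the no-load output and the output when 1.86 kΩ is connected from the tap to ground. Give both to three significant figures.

Unloaded: 3.21 V; loaded: 2.77 V

Open-circuit: V = 4.21 × 1250/(390 + 1250) = 3.21 V.
With the load, Rb becomes Rb‖R_L = 747.6 Ω, so V = 4.21 × 747.6/1138 = 2.77 V.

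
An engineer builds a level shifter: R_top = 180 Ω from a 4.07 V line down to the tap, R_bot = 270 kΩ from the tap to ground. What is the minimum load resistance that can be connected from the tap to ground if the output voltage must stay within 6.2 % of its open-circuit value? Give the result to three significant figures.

R_L(min) ≈ 2.72 kΩ

Output resistance R_th = R_top‖R_bot = (180 × 270000)/270200 = 179.9 Ω.
The fractional drop is R_th/(R_th + R_L); requiring this ≤ 0.0620 gives R_L ≥ R_th(1/0.0620 − 1) = 179.9 × 15.13 = 2.72 kΩ.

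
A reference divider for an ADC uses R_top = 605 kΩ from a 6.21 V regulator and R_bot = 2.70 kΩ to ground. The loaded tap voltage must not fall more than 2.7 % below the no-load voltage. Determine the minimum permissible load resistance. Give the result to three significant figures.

R_L(min) ≈ 96.9 kΩ

Output resistance R_th = R_top‖R_bot = (605 × 2.70)/607.7 = 2.688 kΩ.
The fractional drop is R_th/(R_th + R_L); requiring this ≤ 0.0270 gives R_L ≥ R_th(1/0.0270 − 1) = 2.688 × 36.04 = 96.9 kΩ.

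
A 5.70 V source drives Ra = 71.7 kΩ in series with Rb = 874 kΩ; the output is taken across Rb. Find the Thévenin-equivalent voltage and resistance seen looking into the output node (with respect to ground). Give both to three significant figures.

V_th = 5.27 V, R_th = 66.3 kΩ

V_th is the open-circuit tap voltage: 5.70 × 874/(71.7 + 874) = 5.27 V.
With the supply zeroed, Ra and Rb appear in parallel from the tap: R_th = Ra‖Rb = (71.7 × 874)/945.7 = 66.3 kΩ.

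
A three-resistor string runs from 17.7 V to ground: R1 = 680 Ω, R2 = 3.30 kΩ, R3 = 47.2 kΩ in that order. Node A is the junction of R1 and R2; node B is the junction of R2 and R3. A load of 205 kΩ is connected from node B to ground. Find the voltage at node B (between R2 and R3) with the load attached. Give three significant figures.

V ≈ 16.0 V

At node B, R3 is in parallel with the load: R3‖R_L = 38370 Ω.
Below node A the resistance is R2 + (R3‖R_L) = 41670 Ω, so V_A = 17.7 × 41670/42350 = 17.42 V.
Then V_B = V_A × (R3‖R_L)/(R2 + R3‖R_L) = 17.42 × 38370/41670 = 16.0 V.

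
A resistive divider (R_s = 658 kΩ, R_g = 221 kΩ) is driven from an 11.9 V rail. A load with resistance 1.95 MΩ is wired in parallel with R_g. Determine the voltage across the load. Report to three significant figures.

The load sits in parallel with R_g: R_g‖R_L = (221 × 1950) / (221 + 1950) = 198.5 kΩ.
V_out = 11.9 × 198.5 / (658 + 198.5) = 11.9 × 198.5/856.5 = 2.76 V.
(Unloaded it would have been 2.99 V.)

V_out ≈ 2.76 V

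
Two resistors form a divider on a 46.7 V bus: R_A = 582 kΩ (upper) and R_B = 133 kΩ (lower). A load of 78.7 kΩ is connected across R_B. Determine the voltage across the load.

V_out ≈ 3.66 V

The load sits in parallel with R_B: R_B‖R_L = (133 × 78.7) / (133 + 78.7) = 49.44 kΩ.
V_out = 46.7 × 49.44 / (582 + 49.44) = 46.7 × 49.44/631.4 = 3.66 V.
(Unloaded it would have been 8.69 V.)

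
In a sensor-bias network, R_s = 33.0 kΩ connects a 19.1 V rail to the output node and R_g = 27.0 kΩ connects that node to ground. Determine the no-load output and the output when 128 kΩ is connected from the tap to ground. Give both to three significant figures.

Unloaded: 8.60 V; loaded: 7.70 V

Open-circuit: V = 19.1 × 27.0/(33.0 + 27.0) = 8.60 V.
With the load, R_g becomes R_g‖R_L = 22.30 kΩ, so V = 19.1 × 22.30/55.30 = 7.70 V.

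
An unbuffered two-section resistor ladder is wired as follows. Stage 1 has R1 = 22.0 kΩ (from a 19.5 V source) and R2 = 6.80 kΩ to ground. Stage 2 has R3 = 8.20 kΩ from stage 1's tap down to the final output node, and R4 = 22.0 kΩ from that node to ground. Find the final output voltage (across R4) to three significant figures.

V_out ≈ 2.86 V

Stage 2 presents R3+R4 = 30.20 kΩ as a load on stage 1's tap.
Stage 1's lower leg becomes R2‖(R3+R4) = 5.550 kΩ, so V_mid = 19.5 × 5.550/27.55 = 3.928 V.
Stage 2 is itself unloaded: V_out = V_mid × R4/(R3+R4) = 3.928 × 22.0/30.20 = 2.86 V.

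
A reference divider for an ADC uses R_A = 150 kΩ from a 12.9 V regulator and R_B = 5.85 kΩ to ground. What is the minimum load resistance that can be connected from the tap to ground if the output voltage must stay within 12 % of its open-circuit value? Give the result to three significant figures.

R_L(min) ≈ 41.3 kΩ

Output resistance R_th = R_A‖R_B = (150 × 5.85)/155.8 = 5.630 kΩ.
The fractional drop is R_th/(R_th + R_L); requiring this ≤ 0.120 gives R_L ≥ R_th(1/0.120 − 1) = 5.630 × 7.333 = 41.3 kΩ.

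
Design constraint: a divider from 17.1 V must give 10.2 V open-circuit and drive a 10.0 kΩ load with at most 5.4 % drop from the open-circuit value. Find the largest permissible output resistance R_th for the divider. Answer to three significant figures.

Loading drop = R_th/(R_th + R_L) ≤ 0.0540, so R_th ≤ R_L · ε/(1−ε) = 10.0 kΩ × 0.0540/0.9460 = 571 Ω.

R_th ≤ 571 Ω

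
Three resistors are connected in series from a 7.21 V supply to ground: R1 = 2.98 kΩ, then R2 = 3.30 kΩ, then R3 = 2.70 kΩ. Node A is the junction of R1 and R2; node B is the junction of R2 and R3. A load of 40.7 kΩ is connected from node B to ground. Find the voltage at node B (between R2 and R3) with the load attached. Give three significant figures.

At node B, R3 is in parallel with the load: R3‖R_L = 2.532 kΩ.
Below node A the resistance is R2 + (R3‖R_L) = 5.832 kΩ, so V_A = 7.21 × 5.832/8.812 = 4.772 V.
Then V_B = V_A × (R3‖R_L)/(R2 + R3‖R_L) = 4.772 × 2.532/5.832 = 2.07 V.

V ≈ 2.07 V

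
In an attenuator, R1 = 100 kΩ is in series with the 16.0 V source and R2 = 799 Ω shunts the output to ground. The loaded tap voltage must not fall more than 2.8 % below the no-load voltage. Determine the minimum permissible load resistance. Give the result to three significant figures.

Output resistance R_th = R1‖R2 = (100000 × 799)/100800 = 792.7 Ω.
The fractional drop is R_th/(R_th + R_L); requiring this ≤ 0.0280 gives R_L ≥ R_th(1/0.0280 − 1) = 792.7 × 34.71 = 27.5 kΩ.

R_L(min) ≈ 27.5 kΩ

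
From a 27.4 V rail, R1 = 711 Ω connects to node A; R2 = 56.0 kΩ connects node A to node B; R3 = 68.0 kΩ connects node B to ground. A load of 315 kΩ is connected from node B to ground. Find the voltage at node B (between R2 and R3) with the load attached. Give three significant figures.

At node B, R3 is in parallel with the load: R3‖R_L = 55930 Ω.
Below node A the resistance is R2 + (R3‖R_L) = 111900 Ω, so V_A = 27.4 × 111900/112600 = 27.23 V.
Then V_B = V_A × (R3‖R_L)/(R2 + R3‖R_L) = 27.23 × 55930/111900 = 13.6 V.

V ≈ 13.6 V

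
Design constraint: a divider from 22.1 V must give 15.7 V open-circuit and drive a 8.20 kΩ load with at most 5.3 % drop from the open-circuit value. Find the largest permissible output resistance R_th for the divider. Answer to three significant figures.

Loading drop = R_th/(R_th + R_L) ≤ 0.0530, so R_th ≤ R_L · ε/(1−ε) = 8.20 kΩ × 0.0530/0.9470 = 459 Ω.

R_th ≤ 459 Ω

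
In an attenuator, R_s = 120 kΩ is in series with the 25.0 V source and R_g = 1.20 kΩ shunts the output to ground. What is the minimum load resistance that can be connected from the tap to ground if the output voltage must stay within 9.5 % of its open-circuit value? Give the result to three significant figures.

R_L(min) ≈ 11.3 kΩ

Output resistance R_th = R_s‖R_g = (120 × 1.20)/121.2 = 1.188 kΩ.
The fractional drop is R_th/(R_th + R_L); requiring this ≤ 0.0950 gives R_L ≥ R_th(1/0.0950 − 1) = 1.188 × 9.526 = 11.3 kΩ.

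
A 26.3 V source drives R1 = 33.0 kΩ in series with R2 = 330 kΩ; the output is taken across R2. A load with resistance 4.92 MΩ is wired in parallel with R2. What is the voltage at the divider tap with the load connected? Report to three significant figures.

V_out ≈ 23.8 V

The load sits in parallel with R2: R2‖R_L = (330 × 4920) / (330 + 4920) = 309.3 kΩ.
V_out = 26.3 × 309.3 / (33.0 + 309.3) = 26.3 × 309.3/342.3 = 23.8 V.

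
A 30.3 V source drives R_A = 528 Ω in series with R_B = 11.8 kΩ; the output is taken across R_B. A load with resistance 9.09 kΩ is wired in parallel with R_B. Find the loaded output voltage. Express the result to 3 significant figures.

V_out ≈ 27.5 V

The load sits in parallel with R_B: R_B‖R_L = (11800 × 9090) / (11800 + 9090) = 5135 Ω.
V_out = 30.3 × 5135 / (528 + 5135) = 30.3 × 5135/5663 = 27.5 V.
(Unloaded it would have been 29.0 V.)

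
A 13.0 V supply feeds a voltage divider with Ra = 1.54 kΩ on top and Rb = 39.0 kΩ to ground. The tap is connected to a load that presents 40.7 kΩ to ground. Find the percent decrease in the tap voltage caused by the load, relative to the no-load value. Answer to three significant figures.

The divider's output (Thévenin) resistance is Ra‖Rb = 1.481 kΩ.
Fractional drop under load = R_th/(R_th + R_L) = 1.481 / (1.481 + 40.7) = 0.03512.
So the output falls by 3.51 %.

3.51 %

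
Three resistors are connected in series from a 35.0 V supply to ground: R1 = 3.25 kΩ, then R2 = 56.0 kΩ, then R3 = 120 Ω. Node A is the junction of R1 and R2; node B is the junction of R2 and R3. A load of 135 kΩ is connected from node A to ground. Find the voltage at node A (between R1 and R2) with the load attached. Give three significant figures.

V ≈ 32.3 V

Below node A the series string R2+R3 = 56120 Ω sits in parallel with the 135000 Ω load: 39640 Ω.
V_A = 35.0 × 39640/(3250 + 39640) = 32.3 V.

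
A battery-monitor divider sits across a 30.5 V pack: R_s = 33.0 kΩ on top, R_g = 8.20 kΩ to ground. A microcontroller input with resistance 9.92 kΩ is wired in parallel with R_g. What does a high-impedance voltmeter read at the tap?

V_out ≈ 3.65 V

The load sits in parallel with R_g: R_g‖R_L = (8.20 × 9.92) / (8.20 + 9.92) = 4.489 kΩ.
V_out = 30.5 × 4.489 / (33.0 + 4.489) = 30.5 × 4.489/37.49 = 3.65 V.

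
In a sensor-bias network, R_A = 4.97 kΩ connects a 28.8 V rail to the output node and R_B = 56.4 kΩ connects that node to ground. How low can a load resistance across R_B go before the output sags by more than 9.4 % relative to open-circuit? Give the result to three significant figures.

Output resistance R_th = R_A‖R_B = (4.97 × 56.4)/61.37 = 4.568 kΩ.
The fractional drop is R_th/(R_th + R_L); requiring this ≤ 0.0940 gives R_L ≥ R_th(1/0.0940 − 1) = 4.568 × 9.638 = 44.0 kΩ.

R_L(min) ≈ 44.0 kΩ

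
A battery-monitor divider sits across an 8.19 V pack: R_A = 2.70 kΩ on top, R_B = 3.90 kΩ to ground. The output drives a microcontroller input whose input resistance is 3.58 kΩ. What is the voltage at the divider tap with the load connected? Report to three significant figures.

V_out ≈ 3.35 V

The load sits in parallel with R_B: R_B‖R_L = (3.90 × 3.58) / (3.90 + 3.58) = 1.867 kΩ.
V_out = 8.19 × 1.867 / (2.70 + 1.867) = 8.19 × 1.867/4.567 = 3.35 V.
(Unloaded it would have been 4.84 V.)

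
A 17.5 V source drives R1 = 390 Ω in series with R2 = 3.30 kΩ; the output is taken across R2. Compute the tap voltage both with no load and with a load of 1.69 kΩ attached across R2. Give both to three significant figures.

Unloaded: 15.7 V; loaded: 13.0 V

Open-circuit: V = 17.5 × 3300/(390 + 3300) = 15.7 V.
With the load, R2 becomes R2‖R_L = 1118 Ω, so V = 17.5 × 1118/1508 = 13.0 V.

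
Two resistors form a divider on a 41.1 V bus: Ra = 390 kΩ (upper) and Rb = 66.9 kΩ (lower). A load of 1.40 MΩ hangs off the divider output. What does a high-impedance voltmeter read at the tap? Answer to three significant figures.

V_out ≈ 5.78 V

The load sits in parallel with Rb: Rb‖R_L = (66.9 × 1400) / (66.9 + 1400) = 63.85 kΩ.
V_out = 41.1 × 63.85 / (390 + 63.85) = 41.1 × 63.85/453.8 = 5.78 V.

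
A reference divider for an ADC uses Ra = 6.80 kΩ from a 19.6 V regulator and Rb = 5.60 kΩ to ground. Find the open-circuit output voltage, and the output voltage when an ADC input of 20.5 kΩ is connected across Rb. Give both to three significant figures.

Unloaded: 8.85 V; loaded: 7.70 V

Open-circuit: V = 19.6 × 5.60/(6.80 + 5.60) = 8.85 V.
With the load, Rb becomes Rb‖R_L = 4.398 kΩ, so V = 19.6 × 4.398/11.20 = 7.70 V.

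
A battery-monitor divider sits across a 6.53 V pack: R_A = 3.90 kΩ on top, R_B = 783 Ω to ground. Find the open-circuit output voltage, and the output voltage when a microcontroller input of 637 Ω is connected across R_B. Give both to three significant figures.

Open-circuit: V = 6.53 × 783/(3900 + 783) = 1.09 V.
With the load, R_B becomes R_B‖R_L = 351.2 Ω, so V = 6.53 × 351.2/4251 = 0.540 V.

Unloaded: 1.09 V; loaded: 0.540 V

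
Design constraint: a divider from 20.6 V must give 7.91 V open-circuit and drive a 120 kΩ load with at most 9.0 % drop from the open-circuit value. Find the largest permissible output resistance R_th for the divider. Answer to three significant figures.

R_th ≤ 11.9 kΩ

Loading drop = R_th/(R_th + R_L) ≤ 0.0900, so R_th ≤ R_L · ε/(1−ε) = 120 kΩ × 0.0900/0.9100 = 11.9 kΩ.
(Any R1, R2 with R2/(R1+R2) = 0.384 and R1‖R2 ≤ 11.9 kΩ will meet the spec.)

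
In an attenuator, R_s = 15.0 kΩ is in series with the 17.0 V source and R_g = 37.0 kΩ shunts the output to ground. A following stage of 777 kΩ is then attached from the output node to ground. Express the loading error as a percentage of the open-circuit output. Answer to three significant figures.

The divider's output (Thévenin) resistance is R_s‖R_g = 10.67 kΩ.
Fractional drop under load = R_th/(R_th + R_L) = 10.67 / (10.67 + 777) = 0.01355.
So the output falls by 1.36 %.

1.36 %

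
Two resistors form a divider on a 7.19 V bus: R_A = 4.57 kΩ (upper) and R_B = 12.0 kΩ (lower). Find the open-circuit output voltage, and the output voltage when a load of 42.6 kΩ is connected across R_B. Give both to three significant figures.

Open-circuit: V = 7.19 × 12.0/(4.57 + 12.0) = 5.21 V.
With the load, R_B becomes R_B‖R_L = 9.363 kΩ, so V = 7.19 × 9.363/13.93 = 4.83 V.

Unloaded: 5.21 V; loaded: 4.83 V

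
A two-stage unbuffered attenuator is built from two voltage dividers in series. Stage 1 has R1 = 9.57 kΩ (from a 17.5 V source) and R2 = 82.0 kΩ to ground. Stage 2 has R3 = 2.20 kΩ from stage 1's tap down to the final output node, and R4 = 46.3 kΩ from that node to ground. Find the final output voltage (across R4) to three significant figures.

V_out ≈ 12.7 V

Stage 2 presents R3+R4 = 48.50 kΩ as a load on stage 1's tap.
Stage 1's lower leg becomes R2‖(R3+R4) = 30.48 kΩ, so V_mid = 17.5 × 30.48/40.05 = 13.32 V.
Stage 2 is itself unloaded: V_out = V_mid × R4/(R3+R4) = 13.32 × 46.3/48.50 = 12.7 V.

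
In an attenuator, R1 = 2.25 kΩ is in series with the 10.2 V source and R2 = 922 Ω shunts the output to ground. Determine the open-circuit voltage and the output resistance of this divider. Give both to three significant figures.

V_th is the open-circuit tap voltage: 10.2 × 922/(2250 + 922) = 2.96 V.
With the supply zeroed, R1 and R2 appear in parallel from the tap: R_th = R1‖R2 = (2250 × 922)/3172 = 654 Ω.

V_th = 2.96 V, R_th = 654 Ω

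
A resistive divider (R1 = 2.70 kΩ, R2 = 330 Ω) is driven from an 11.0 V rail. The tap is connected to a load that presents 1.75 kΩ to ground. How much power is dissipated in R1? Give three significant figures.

Total resistance from the source is R1 + (R2‖R_L) = 2978 Ω, so I = 11.0/2978 Ω = 3.694 mA.
P = I²·R1 = (3.694 mA)² × 2.70 kΩ = 36.8 mW.

P ≈ 36.8 mW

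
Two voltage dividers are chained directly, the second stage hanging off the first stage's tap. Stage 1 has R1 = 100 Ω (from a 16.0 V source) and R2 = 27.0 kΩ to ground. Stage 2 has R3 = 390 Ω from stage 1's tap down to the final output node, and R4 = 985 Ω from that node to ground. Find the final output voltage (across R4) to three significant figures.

Stage 2 presents R3+R4 = 1375 Ω as a load on stage 1's tap.
Stage 1's lower leg becomes R2‖(R3+R4) = 1308 Ω, so V_mid = 16.0 × 1308/1408 = 14.86 V.
Stage 2 is itself unloaded: V_out = V_mid × R4/(R3+R4) = 14.86 × 985/1375 = 10.6 V.

V_out ≈ 10.6 V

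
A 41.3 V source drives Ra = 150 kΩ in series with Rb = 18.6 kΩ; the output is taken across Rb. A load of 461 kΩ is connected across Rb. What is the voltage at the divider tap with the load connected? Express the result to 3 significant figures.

V_out ≈ 4.40 V

The load sits in parallel with Rb: Rb‖R_L = (18.6 × 461) / (18.6 + 461) = 17.88 kΩ.
V_out = 41.3 × 17.88 / (150 + 17.88) = 41.3 × 17.88/167.9 = 4.40 V.
(Unloaded it would have been 4.56 V.)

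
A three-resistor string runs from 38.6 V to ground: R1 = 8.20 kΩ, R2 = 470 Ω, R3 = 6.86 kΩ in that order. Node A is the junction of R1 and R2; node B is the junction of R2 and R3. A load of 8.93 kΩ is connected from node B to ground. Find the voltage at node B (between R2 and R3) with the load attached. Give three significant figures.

V ≈ 11.9 V

At node B, R3 is in parallel with the load: R3‖R_L = 3880 Ω.
Below node A the resistance is R2 + (R3‖R_L) = 4350 Ω, so V_A = 38.6 × 4350/12550 = 13.38 V.
Then V_B = V_A × (R3‖R_L)/(R2 + R3‖R_L) = 13.38 × 3880/4350 = 11.9 V.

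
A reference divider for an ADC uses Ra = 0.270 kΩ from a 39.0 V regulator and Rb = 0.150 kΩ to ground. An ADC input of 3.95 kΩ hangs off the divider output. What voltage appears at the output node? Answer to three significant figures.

The load sits in parallel with Rb: Rb‖R_L = (150 × 3950) / (150 + 3950) = 144.5 Ω.
V_out = 39.0 × 144.5 / (270 + 144.5) = 39.0 × 144.5/414.5 = 13.6 V.

V_out ≈ 13.6 V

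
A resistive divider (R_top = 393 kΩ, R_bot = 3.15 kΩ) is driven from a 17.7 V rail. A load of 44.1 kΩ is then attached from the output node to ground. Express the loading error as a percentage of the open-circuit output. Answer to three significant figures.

6.62 %

The divider's output (Thévenin) resistance is R_top‖R_bot = 3.125 kΩ.
Fractional drop under load = R_th/(R_th + R_L) = 3.125 / (3.125 + 44.1) = 0.06617.
So the output falls by 6.62 %.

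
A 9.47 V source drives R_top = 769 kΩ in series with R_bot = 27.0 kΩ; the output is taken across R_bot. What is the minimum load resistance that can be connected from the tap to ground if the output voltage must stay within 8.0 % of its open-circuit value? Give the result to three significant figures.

R_L(min) ≈ 300 kΩ

Output resistance R_th = R_top‖R_bot = (769 × 27.0)/796.0 = 26.08 kΩ.
The fractional drop is R_th/(R_th + R_L); requiring this ≤ 0.0800 gives R_L ≥ R_th(1/0.0800 − 1) = 26.08 × 11.50 = 300 kΩ.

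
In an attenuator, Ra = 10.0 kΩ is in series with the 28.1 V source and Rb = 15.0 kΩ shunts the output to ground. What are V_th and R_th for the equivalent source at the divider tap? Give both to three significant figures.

V_th = 16.9 V, R_th = 6.00 kΩ

V_th is the open-circuit tap voltage: 28.1 × 15.0/(10.0 + 15.0) = 16.9 V.
With the supply zeroed, Ra and Rb appear in parallel from the tap: R_th = Ra‖Rb = (10.0 × 15.0)/25.00 = 6.00 kΩ.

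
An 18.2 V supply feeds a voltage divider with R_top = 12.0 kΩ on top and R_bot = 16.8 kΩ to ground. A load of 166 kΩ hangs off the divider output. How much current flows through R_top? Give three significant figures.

I ≈ 0.668 mA

R_bot‖R_L = 15.26 kΩ, so the source sees R_top + R_bot‖R_L = 27.26 kΩ.
I = 18.2 V / 27.26 kΩ = 0.668 mA.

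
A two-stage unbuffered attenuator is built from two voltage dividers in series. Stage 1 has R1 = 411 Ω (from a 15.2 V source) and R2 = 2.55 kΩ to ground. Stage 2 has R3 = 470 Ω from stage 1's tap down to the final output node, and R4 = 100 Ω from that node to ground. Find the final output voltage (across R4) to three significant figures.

Stage 2 presents R3+R4 = 570.0 Ω as a load on stage 1's tap.
Stage 1's lower leg becomes R2‖(R3+R4) = 465.9 Ω, so V_mid = 15.2 × 465.9/876.9 = 8.076 V.
Stage 2 is itself unloaded: V_out = V_mid × R4/(R3+R4) = 8.076 × 100/570.0 = 1.42 V.

V_out ≈ 1.42 V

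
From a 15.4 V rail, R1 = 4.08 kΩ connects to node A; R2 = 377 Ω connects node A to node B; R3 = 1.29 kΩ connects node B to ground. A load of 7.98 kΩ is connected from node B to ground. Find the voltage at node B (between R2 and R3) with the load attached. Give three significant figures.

V ≈ 3.07 V

At node B, R3 is in parallel with the load: R3‖R_L = 1110 Ω.
Below node A the resistance is R2 + (R3‖R_L) = 1487 Ω, so V_A = 15.4 × 1487/5567 = 4.114 V.
Then V_B = V_A × (R3‖R_L)/(R2 + R3‖R_L) = 4.114 × 1110/1487 = 3.07 V.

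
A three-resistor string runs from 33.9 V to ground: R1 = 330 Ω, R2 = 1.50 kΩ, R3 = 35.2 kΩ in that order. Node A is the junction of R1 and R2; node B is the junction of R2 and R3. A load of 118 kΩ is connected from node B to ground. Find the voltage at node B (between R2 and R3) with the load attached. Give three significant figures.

V ≈ 31.8 V

At node B, R3 is in parallel with the load: R3‖R_L = 27110 Ω.
Below node A the resistance is R2 + (R3‖R_L) = 28610 Ω, so V_A = 33.9 × 28610/28940 = 33.51 V.
Then V_B = V_A × (R3‖R_L)/(R2 + R3‖R_L) = 33.51 × 27110/28610 = 31.8 V.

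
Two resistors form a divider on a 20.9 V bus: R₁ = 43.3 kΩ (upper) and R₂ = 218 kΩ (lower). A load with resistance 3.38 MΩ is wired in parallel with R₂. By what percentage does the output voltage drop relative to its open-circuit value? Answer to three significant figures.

1.06 %

The divider's output (Thévenin) resistance is R₁‖R₂ = 36.12 kΩ.
Fractional drop under load = R_th/(R_th + R_L) = 36.12 / (36.12 + 3380) = 0.01057.
So the output falls by 1.06 %.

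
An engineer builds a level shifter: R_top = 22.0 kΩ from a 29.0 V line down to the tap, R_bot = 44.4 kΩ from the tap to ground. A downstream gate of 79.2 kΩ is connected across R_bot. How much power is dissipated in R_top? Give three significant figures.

Total resistance from the source is R_top + (R_bot‖R_L) = 50.45 kΩ, so I = 29.0/50.45 kΩ = 0.5748 mA.
P = I²·R_top = (0.5748 mA)² × 22.0 kΩ = 7.27 mW.

P ≈ 7.27 mW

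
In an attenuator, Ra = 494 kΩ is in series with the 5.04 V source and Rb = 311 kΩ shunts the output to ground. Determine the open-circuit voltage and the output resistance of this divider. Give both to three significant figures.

V_th is the open-circuit tap voltage: 5.04 × 311/(494 + 311) = 1.95 V.
With the supply zeroed, Ra and Rb appear in parallel from the tap: R_th = Ra‖Rb = (494 × 311)/805.0 = 191 kΩ.

V_th = 1.95 V, R_th = 191 kΩ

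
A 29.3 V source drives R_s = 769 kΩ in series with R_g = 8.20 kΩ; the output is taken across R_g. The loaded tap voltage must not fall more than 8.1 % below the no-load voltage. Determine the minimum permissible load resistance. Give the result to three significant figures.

Output resistance R_th = R_s‖R_g = (769 × 8.20)/777.2 = 8.113 kΩ.
The fractional drop is R_th/(R_th + R_L); requiring this ≤ 0.0810 gives R_L ≥ R_th(1/0.0810 − 1) = 8.113 × 11.35 = 92.1 kΩ.

R_L(min) ≈ 92.1 kΩ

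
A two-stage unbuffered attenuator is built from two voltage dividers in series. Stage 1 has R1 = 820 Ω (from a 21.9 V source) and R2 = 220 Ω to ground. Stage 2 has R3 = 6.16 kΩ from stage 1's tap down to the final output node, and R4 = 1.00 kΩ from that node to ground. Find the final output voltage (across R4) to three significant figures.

Stage 2 presents R3+R4 = 7160 Ω as a load on stage 1's tap.
Stage 1's lower leg becomes R2‖(R3+R4) = 213.4 Ω, so V_mid = 21.9 × 213.4/1033 = 4.523 V.
Stage 2 is itself unloaded: V_out = V_mid × R4/(R3+R4) = 4.523 × 1000/7160 = 0.632 V.

V_out ≈ 0.632 V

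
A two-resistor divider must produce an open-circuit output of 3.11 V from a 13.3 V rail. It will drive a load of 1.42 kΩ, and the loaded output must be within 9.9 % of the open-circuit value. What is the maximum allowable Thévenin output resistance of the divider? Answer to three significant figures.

Loading drop = R_th/(R_th + R_L) ≤ 0.0990, so R_th ≤ R_L · ε/(1−ε) = 1.42 kΩ × 0.0990/0.9010 = 156 Ω.
(Any R1, R2 with R2/(R1+R2) = 0.234 and R1‖R2 ≤ 156 Ω will meet the spec.)

R_th ≤ 156 Ω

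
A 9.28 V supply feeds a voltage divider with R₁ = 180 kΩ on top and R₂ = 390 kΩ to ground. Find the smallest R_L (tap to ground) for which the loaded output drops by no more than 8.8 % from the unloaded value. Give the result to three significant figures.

Output resistance R_th = R₁‖R₂ = (180 × 390)/570.0 = 123.2 kΩ.
The fractional drop is R_th/(R_th + R_L); requiring this ≤ 0.0880 gives R_L ≥ R_th(1/0.0880 − 1) = 123.2 × 10.36 = 1.28 MΩ.

R_L(min) ≈ 1.28 MΩ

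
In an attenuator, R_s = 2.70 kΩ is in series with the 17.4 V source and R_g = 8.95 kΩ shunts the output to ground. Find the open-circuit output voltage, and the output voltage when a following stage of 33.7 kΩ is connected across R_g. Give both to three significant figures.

Unloaded: 13.4 V; loaded: 12.6 V

Open-circuit: V = 17.4 × 8.95/(2.70 + 8.95) = 13.4 V.
With the load, R_g becomes R_g‖R_L = 7.072 kΩ, so V = 17.4 × 7.072/9.772 = 12.6 V.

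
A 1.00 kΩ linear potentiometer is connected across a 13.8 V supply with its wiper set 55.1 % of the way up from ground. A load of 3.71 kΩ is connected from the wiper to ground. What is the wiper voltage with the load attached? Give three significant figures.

The wiper splits the pot into (1−α)R = 449.0 Ω above and αR = 551.0 Ω below.
Lower section ‖ load = 479.7 Ω.
V_wiper = 13.8 × 479.7/(449.0 + 479.7) = 7.13 V.

V ≈ 7.13 V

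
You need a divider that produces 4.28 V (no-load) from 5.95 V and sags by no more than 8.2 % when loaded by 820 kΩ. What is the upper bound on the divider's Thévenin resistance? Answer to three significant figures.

R_th ≤ 73.2 kΩ

Loading drop = R_th/(R_th + R_L) ≤ 0.0820, so R_th ≤ R_L · ε/(1−ε) = 820 kΩ × 0.0820/0.9180 = 73.2 kΩ.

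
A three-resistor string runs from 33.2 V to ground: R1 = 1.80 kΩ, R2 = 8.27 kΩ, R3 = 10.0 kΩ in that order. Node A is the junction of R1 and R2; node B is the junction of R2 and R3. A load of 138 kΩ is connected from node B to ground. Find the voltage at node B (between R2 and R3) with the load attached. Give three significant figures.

V ≈ 16.0 V

At node B, R3 is in parallel with the load: R3‖R_L = 9.324 kΩ.
Below node A the resistance is R2 + (R3‖R_L) = 17.59 kΩ, so V_A = 33.2 × 17.59/19.39 = 30.12 V.
Then V_B = V_A × (R3‖R_L)/(R2 + R3‖R_L) = 30.12 × 9.324/17.59 = 16.0 V.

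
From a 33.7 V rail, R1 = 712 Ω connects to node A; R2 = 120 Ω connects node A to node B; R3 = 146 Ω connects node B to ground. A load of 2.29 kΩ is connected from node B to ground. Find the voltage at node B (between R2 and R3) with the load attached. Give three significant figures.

V ≈ 4.77 V

At node B, R3 is in parallel with the load: R3‖R_L = 137.2 Ω.
Below node A the resistance is R2 + (R3‖R_L) = 257.2 Ω, so V_A = 33.7 × 257.2/969.2 = 8.944 V.
Then V_B = V_A × (R3‖R_L)/(R2 + R3‖R_L) = 8.944 × 137.2/257.2 = 4.77 V.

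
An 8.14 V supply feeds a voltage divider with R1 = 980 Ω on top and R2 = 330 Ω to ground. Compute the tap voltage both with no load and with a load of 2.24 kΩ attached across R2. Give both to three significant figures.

Open-circuit: V = 8.14 × 330/(980 + 330) = 2.05 V.
With the load, R2 becomes R2‖R_L = 287.6 Ω, so V = 8.14 × 287.6/1268 = 1.85 V.

Unloaded: 2.05 V; loaded: 1.85 V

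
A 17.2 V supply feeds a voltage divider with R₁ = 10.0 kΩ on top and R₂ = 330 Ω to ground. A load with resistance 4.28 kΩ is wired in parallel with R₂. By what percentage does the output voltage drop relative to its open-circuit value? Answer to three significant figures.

6.95 %

The divider's output (Thévenin) resistance is R₁‖R₂ = 319.5 Ω.
Fractional drop under load = R_th/(R_th + R_L) = 319.5 / (319.5 + 4280) = 0.06946.
So the output falls by 6.95 %.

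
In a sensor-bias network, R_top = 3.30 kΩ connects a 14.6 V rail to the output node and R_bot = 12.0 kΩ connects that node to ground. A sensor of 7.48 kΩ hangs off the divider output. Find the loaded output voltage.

V_out ≈ 8.51 V

The load sits in parallel with R_bot: R_bot‖R_L = (12.0 × 7.48) / (12.0 + 7.48) = 4.608 kΩ.
V_out = 14.6 × 4.608 / (3.30 + 4.608) = 14.6 × 4.608/7.908 = 8.51 V.
(Unloaded it would have been 11.5 V.)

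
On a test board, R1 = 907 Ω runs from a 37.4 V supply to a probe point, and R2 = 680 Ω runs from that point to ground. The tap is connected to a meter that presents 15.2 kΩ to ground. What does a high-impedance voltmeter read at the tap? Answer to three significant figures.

V_out ≈ 15.6 V

The load sits in parallel with R2: R2‖R_L = (680 × 15200) / (680 + 15200) = 650.9 Ω.
V_out = 37.4 × 650.9 / (907 + 650.9) = 37.4 × 650.9/1558 = 15.6 V.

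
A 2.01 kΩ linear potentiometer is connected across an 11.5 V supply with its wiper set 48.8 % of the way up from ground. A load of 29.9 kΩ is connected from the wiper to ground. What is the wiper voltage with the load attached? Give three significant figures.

The wiper splits the pot into (1−α)R = 1029 Ω above and αR = 980.9 Ω below.
Lower section ‖ load = 949.7 Ω.
V_wiper = 11.5 × 949.7/(1029 + 949.7) = 5.52 V.

V ≈ 5.52 V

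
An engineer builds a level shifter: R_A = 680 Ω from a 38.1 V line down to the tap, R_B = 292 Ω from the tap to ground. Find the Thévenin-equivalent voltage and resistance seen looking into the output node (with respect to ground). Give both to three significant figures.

V_th is the open-circuit tap voltage: 38.1 × 292/(680 + 292) = 11.4 V.
With the supply zeroed, R_A and R_B appear in parallel from the tap: R_th = R_A‖R_B = (680 × 292)/972.0 = 204 Ω.

V_th = 11.4 V, R_th = 204 Ω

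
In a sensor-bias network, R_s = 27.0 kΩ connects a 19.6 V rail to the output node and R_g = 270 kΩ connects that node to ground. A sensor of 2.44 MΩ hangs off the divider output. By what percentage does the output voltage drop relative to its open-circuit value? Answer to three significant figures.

0.996 %

The divider's output (Thévenin) resistance is R_s‖R_g = 24.55 kΩ.
Fractional drop under load = R_th/(R_th + R_L) = 24.55 / (24.55 + 2440) = 0.009959.
So the output falls by 0.996 %.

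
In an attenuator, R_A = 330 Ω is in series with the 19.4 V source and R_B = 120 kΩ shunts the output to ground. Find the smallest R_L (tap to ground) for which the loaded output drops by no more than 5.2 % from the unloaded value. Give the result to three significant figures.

Output resistance R_th = R_A‖R_B = (330 × 120000)/120300 = 329.1 Ω.
The fractional drop is R_th/(R_th + R_L); requiring this ≤ 0.0520 gives R_L ≥ R_th(1/0.0520 − 1) = 329.1 × 18.23 = 6.00 kΩ.

R_L(min) ≈ 6.00 kΩ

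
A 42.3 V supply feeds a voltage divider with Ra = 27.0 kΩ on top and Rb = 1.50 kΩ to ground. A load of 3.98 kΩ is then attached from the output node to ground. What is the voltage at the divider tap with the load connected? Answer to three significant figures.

The load sits in parallel with Rb: Rb‖R_L = (1.50 × 3.98) / (1.50 + 3.98) = 1.089 kΩ.
V_out = 42.3 × 1.089 / (27.0 + 1.089) = 42.3 × 1.089/28.09 = 1.64 V.
(Unloaded it would have been 2.23 V.)

V_out ≈ 1.64 V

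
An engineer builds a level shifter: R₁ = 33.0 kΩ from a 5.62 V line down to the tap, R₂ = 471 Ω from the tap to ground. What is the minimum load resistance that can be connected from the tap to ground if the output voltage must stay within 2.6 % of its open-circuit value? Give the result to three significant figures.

Output resistance R_th = R₁‖R₂ = (33000 × 471)/33470 = 464.4 Ω.
The fractional drop is R_th/(R_th + R_L); requiring this ≤ 0.0260 gives R_L ≥ R_th(1/0.0260 − 1) = 464.4 × 37.46 = 17.4 kΩ.

R_L(min) ≈ 17.4 kΩ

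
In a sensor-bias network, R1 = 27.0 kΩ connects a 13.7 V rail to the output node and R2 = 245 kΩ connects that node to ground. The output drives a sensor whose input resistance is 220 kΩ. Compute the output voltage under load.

V_out ≈ 11.1 V

The load sits in parallel with R2: R2‖R_L = (245 × 220) / (245 + 220) = 115.9 kΩ.
V_out = 13.7 × 115.9 / (27.0 + 115.9) = 13.7 × 115.9/142.9 = 11.1 V.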